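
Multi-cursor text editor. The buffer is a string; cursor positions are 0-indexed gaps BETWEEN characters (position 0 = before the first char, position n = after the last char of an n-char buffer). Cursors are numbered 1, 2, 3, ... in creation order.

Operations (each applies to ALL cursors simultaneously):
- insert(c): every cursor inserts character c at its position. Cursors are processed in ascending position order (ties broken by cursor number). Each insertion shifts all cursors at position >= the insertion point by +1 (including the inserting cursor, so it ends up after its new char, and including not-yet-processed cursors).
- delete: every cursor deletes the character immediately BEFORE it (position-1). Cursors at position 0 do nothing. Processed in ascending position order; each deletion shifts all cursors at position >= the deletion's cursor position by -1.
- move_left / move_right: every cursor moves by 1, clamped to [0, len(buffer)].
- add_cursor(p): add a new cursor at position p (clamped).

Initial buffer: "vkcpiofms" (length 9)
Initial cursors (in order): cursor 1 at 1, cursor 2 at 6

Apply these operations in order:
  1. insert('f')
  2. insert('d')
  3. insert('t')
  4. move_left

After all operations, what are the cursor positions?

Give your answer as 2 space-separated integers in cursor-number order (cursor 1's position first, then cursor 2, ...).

Answer: 3 11

Derivation:
After op 1 (insert('f')): buffer="vfkcpioffms" (len 11), cursors c1@2 c2@8, authorship .1.....2...
After op 2 (insert('d')): buffer="vfdkcpiofdfms" (len 13), cursors c1@3 c2@10, authorship .11.....22...
After op 3 (insert('t')): buffer="vfdtkcpiofdtfms" (len 15), cursors c1@4 c2@12, authorship .111.....222...
After op 4 (move_left): buffer="vfdtkcpiofdtfms" (len 15), cursors c1@3 c2@11, authorship .111.....222...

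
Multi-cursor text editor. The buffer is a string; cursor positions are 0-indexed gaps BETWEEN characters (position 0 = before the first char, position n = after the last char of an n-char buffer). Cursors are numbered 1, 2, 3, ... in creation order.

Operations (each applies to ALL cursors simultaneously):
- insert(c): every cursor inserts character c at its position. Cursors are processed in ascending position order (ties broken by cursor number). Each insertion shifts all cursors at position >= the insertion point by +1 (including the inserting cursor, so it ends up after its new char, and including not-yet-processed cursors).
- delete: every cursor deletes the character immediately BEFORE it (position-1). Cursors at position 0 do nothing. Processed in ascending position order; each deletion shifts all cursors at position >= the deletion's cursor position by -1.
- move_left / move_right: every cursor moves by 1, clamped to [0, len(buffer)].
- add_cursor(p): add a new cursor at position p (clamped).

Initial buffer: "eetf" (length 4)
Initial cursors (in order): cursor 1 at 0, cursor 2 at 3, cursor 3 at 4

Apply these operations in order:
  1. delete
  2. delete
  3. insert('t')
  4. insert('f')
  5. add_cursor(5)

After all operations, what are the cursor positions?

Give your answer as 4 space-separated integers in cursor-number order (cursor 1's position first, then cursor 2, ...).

Answer: 6 6 6 5

Derivation:
After op 1 (delete): buffer="ee" (len 2), cursors c1@0 c2@2 c3@2, authorship ..
After op 2 (delete): buffer="" (len 0), cursors c1@0 c2@0 c3@0, authorship 
After op 3 (insert('t')): buffer="ttt" (len 3), cursors c1@3 c2@3 c3@3, authorship 123
After op 4 (insert('f')): buffer="tttfff" (len 6), cursors c1@6 c2@6 c3@6, authorship 123123
After op 5 (add_cursor(5)): buffer="tttfff" (len 6), cursors c4@5 c1@6 c2@6 c3@6, authorship 123123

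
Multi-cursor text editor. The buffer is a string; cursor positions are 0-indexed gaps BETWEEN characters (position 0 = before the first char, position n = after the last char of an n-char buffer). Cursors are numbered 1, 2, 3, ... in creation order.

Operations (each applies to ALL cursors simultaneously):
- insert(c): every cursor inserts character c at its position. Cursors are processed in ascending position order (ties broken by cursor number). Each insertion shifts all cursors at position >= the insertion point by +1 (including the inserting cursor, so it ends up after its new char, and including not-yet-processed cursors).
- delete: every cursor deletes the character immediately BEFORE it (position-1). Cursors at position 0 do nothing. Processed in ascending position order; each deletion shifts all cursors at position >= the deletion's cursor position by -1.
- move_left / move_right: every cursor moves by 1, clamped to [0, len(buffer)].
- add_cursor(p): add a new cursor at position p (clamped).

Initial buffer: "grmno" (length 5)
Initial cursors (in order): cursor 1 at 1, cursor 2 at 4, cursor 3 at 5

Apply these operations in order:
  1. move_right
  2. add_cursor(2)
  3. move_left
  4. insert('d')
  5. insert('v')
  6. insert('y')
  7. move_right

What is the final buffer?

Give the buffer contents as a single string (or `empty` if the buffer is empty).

After op 1 (move_right): buffer="grmno" (len 5), cursors c1@2 c2@5 c3@5, authorship .....
After op 2 (add_cursor(2)): buffer="grmno" (len 5), cursors c1@2 c4@2 c2@5 c3@5, authorship .....
After op 3 (move_left): buffer="grmno" (len 5), cursors c1@1 c4@1 c2@4 c3@4, authorship .....
After op 4 (insert('d')): buffer="gddrmnddo" (len 9), cursors c1@3 c4@3 c2@8 c3@8, authorship .14...23.
After op 5 (insert('v')): buffer="gddvvrmnddvvo" (len 13), cursors c1@5 c4@5 c2@12 c3@12, authorship .1414...2323.
After op 6 (insert('y')): buffer="gddvvyyrmnddvvyyo" (len 17), cursors c1@7 c4@7 c2@16 c3@16, authorship .141414...232323.
After op 7 (move_right): buffer="gddvvyyrmnddvvyyo" (len 17), cursors c1@8 c4@8 c2@17 c3@17, authorship .141414...232323.

Answer: gddvvyyrmnddvvyyo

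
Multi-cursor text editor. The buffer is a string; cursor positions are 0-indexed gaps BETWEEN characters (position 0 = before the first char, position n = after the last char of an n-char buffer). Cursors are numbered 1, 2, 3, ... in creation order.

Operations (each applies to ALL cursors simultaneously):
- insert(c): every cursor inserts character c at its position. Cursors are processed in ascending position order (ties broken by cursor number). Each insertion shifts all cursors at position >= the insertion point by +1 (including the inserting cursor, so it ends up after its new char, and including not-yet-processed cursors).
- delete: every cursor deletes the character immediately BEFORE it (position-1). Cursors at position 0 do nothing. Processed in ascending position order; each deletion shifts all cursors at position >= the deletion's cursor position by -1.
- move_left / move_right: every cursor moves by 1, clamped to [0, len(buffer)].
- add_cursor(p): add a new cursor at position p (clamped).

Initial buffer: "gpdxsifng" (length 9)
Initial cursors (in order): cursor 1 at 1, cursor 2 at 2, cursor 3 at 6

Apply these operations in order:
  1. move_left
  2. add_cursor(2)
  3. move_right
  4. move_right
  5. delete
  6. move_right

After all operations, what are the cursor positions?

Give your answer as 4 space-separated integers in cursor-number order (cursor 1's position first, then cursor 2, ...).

Answer: 2 2 4 2

Derivation:
After op 1 (move_left): buffer="gpdxsifng" (len 9), cursors c1@0 c2@1 c3@5, authorship .........
After op 2 (add_cursor(2)): buffer="gpdxsifng" (len 9), cursors c1@0 c2@1 c4@2 c3@5, authorship .........
After op 3 (move_right): buffer="gpdxsifng" (len 9), cursors c1@1 c2@2 c4@3 c3@6, authorship .........
After op 4 (move_right): buffer="gpdxsifng" (len 9), cursors c1@2 c2@3 c4@4 c3@7, authorship .........
After op 5 (delete): buffer="gsing" (len 5), cursors c1@1 c2@1 c4@1 c3@3, authorship .....
After op 6 (move_right): buffer="gsing" (len 5), cursors c1@2 c2@2 c4@2 c3@4, authorship .....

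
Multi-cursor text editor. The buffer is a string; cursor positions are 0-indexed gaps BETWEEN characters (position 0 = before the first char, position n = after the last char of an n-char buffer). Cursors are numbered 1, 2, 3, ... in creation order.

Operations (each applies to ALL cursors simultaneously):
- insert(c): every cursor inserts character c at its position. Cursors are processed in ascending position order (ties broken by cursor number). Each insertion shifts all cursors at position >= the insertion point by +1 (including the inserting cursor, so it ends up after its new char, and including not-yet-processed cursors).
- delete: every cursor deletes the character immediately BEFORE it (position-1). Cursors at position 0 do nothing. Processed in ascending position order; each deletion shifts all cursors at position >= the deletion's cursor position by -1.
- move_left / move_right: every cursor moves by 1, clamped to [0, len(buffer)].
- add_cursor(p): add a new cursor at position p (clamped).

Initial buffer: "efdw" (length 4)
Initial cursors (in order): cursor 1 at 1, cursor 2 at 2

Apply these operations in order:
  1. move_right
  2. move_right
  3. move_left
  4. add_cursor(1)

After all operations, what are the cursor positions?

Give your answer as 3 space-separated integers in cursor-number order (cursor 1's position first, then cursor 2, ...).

Answer: 2 3 1

Derivation:
After op 1 (move_right): buffer="efdw" (len 4), cursors c1@2 c2@3, authorship ....
After op 2 (move_right): buffer="efdw" (len 4), cursors c1@3 c2@4, authorship ....
After op 3 (move_left): buffer="efdw" (len 4), cursors c1@2 c2@3, authorship ....
After op 4 (add_cursor(1)): buffer="efdw" (len 4), cursors c3@1 c1@2 c2@3, authorship ....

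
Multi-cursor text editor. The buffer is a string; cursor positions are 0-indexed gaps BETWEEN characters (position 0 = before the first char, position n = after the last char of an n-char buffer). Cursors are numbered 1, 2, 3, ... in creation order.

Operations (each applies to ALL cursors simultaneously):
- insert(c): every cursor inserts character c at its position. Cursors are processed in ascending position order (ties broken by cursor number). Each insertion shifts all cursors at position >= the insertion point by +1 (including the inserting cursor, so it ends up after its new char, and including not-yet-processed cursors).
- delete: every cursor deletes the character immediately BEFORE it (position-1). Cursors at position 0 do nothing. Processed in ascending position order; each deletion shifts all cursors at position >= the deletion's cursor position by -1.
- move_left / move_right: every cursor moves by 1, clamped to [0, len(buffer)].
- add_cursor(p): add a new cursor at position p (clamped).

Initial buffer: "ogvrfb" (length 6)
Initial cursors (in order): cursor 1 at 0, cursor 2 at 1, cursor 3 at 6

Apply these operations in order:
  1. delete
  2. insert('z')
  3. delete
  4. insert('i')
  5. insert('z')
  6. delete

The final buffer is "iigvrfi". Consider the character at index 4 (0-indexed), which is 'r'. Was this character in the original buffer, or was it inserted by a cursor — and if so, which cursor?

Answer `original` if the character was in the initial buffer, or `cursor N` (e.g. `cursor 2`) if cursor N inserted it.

Answer: original

Derivation:
After op 1 (delete): buffer="gvrf" (len 4), cursors c1@0 c2@0 c3@4, authorship ....
After op 2 (insert('z')): buffer="zzgvrfz" (len 7), cursors c1@2 c2@2 c3@7, authorship 12....3
After op 3 (delete): buffer="gvrf" (len 4), cursors c1@0 c2@0 c3@4, authorship ....
After op 4 (insert('i')): buffer="iigvrfi" (len 7), cursors c1@2 c2@2 c3@7, authorship 12....3
After op 5 (insert('z')): buffer="iizzgvrfiz" (len 10), cursors c1@4 c2@4 c3@10, authorship 1212....33
After op 6 (delete): buffer="iigvrfi" (len 7), cursors c1@2 c2@2 c3@7, authorship 12....3
Authorship (.=original, N=cursor N): 1 2 . . . . 3
Index 4: author = original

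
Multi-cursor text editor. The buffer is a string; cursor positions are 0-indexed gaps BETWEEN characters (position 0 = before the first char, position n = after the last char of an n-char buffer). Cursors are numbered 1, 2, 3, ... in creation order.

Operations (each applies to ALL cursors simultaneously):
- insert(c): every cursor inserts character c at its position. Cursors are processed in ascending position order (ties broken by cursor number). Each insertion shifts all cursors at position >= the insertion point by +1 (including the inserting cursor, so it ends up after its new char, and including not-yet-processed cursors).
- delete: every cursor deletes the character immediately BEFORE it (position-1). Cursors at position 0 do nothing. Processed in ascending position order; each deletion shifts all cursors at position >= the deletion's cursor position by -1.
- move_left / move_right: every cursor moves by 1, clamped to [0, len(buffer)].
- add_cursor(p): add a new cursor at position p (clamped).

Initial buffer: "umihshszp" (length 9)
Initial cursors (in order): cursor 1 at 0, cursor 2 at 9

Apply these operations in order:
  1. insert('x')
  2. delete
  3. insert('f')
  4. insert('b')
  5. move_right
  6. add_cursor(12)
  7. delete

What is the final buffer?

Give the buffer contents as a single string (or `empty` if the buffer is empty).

After op 1 (insert('x')): buffer="xumihshszpx" (len 11), cursors c1@1 c2@11, authorship 1.........2
After op 2 (delete): buffer="umihshszp" (len 9), cursors c1@0 c2@9, authorship .........
After op 3 (insert('f')): buffer="fumihshszpf" (len 11), cursors c1@1 c2@11, authorship 1.........2
After op 4 (insert('b')): buffer="fbumihshszpfb" (len 13), cursors c1@2 c2@13, authorship 11.........22
After op 5 (move_right): buffer="fbumihshszpfb" (len 13), cursors c1@3 c2@13, authorship 11.........22
After op 6 (add_cursor(12)): buffer="fbumihshszpfb" (len 13), cursors c1@3 c3@12 c2@13, authorship 11.........22
After op 7 (delete): buffer="fbmihshszp" (len 10), cursors c1@2 c2@10 c3@10, authorship 11........

Answer: fbmihshszp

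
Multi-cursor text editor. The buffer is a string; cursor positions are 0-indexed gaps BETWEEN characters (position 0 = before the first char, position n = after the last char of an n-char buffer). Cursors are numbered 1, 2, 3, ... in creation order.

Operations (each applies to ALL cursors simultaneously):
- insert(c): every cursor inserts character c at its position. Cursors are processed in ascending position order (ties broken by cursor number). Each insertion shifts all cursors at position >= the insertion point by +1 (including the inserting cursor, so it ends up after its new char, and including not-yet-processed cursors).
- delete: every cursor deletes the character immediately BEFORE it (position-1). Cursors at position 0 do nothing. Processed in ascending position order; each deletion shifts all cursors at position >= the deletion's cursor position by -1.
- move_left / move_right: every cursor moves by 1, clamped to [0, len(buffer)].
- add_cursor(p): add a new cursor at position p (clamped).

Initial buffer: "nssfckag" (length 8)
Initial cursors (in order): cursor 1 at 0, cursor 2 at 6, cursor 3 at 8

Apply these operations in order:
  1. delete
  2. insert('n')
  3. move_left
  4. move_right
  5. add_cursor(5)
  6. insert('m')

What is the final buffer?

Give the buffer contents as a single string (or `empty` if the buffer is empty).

Answer: nmnssfmcnmanm

Derivation:
After op 1 (delete): buffer="nssfca" (len 6), cursors c1@0 c2@5 c3@6, authorship ......
After op 2 (insert('n')): buffer="nnssfcnan" (len 9), cursors c1@1 c2@7 c3@9, authorship 1.....2.3
After op 3 (move_left): buffer="nnssfcnan" (len 9), cursors c1@0 c2@6 c3@8, authorship 1.....2.3
After op 4 (move_right): buffer="nnssfcnan" (len 9), cursors c1@1 c2@7 c3@9, authorship 1.....2.3
After op 5 (add_cursor(5)): buffer="nnssfcnan" (len 9), cursors c1@1 c4@5 c2@7 c3@9, authorship 1.....2.3
After op 6 (insert('m')): buffer="nmnssfmcnmanm" (len 13), cursors c1@2 c4@7 c2@10 c3@13, authorship 11....4.22.33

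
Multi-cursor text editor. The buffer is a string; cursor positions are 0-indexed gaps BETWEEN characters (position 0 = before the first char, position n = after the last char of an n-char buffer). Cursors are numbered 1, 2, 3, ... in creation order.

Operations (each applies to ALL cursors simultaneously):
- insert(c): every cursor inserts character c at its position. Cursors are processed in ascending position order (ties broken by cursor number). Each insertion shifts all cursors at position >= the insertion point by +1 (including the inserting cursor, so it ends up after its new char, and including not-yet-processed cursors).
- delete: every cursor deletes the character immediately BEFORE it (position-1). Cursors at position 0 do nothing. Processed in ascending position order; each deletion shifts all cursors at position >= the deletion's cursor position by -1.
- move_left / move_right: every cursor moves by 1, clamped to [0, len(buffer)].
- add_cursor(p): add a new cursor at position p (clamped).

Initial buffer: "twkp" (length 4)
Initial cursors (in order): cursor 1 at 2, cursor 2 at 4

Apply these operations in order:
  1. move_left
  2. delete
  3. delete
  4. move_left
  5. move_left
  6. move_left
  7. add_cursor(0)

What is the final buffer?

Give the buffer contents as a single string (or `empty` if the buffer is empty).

Answer: p

Derivation:
After op 1 (move_left): buffer="twkp" (len 4), cursors c1@1 c2@3, authorship ....
After op 2 (delete): buffer="wp" (len 2), cursors c1@0 c2@1, authorship ..
After op 3 (delete): buffer="p" (len 1), cursors c1@0 c2@0, authorship .
After op 4 (move_left): buffer="p" (len 1), cursors c1@0 c2@0, authorship .
After op 5 (move_left): buffer="p" (len 1), cursors c1@0 c2@0, authorship .
After op 6 (move_left): buffer="p" (len 1), cursors c1@0 c2@0, authorship .
After op 7 (add_cursor(0)): buffer="p" (len 1), cursors c1@0 c2@0 c3@0, authorship .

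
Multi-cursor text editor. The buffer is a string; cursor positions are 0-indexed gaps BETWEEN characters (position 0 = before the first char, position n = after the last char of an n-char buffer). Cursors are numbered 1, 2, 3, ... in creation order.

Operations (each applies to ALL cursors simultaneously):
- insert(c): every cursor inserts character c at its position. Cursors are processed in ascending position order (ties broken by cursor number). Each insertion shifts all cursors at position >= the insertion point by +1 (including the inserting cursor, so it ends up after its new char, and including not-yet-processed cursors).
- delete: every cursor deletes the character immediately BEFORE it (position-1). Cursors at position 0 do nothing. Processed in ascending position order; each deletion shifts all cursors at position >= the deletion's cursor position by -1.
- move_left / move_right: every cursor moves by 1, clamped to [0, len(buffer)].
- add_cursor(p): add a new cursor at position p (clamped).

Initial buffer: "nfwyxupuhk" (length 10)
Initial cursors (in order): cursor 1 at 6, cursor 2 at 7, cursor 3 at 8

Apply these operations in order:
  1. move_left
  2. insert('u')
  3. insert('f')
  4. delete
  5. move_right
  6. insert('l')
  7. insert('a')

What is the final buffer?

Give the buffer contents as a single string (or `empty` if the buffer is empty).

Answer: nfwyxuulauplauulahk

Derivation:
After op 1 (move_left): buffer="nfwyxupuhk" (len 10), cursors c1@5 c2@6 c3@7, authorship ..........
After op 2 (insert('u')): buffer="nfwyxuuupuuhk" (len 13), cursors c1@6 c2@8 c3@10, authorship .....1.2.3...
After op 3 (insert('f')): buffer="nfwyxufuufpufuhk" (len 16), cursors c1@7 c2@10 c3@13, authorship .....11.22.33...
After op 4 (delete): buffer="nfwyxuuupuuhk" (len 13), cursors c1@6 c2@8 c3@10, authorship .....1.2.3...
After op 5 (move_right): buffer="nfwyxuuupuuhk" (len 13), cursors c1@7 c2@9 c3@11, authorship .....1.2.3...
After op 6 (insert('l')): buffer="nfwyxuulupluulhk" (len 16), cursors c1@8 c2@11 c3@14, authorship .....1.12.23.3..
After op 7 (insert('a')): buffer="nfwyxuulauplauulahk" (len 19), cursors c1@9 c2@13 c3@17, authorship .....1.112.223.33..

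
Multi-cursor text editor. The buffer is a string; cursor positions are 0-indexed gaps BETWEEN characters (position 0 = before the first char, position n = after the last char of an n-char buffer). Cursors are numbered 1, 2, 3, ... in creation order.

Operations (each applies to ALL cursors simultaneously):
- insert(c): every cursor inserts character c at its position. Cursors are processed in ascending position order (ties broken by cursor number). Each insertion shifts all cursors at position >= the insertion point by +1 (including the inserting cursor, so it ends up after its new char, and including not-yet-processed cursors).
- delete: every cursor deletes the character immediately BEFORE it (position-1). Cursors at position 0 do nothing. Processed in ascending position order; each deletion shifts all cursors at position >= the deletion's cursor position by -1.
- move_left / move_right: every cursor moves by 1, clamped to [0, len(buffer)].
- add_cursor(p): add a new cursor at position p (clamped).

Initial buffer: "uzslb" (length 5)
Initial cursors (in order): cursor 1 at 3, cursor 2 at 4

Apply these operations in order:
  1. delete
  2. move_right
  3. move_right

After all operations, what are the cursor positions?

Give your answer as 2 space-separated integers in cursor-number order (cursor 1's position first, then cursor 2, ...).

After op 1 (delete): buffer="uzb" (len 3), cursors c1@2 c2@2, authorship ...
After op 2 (move_right): buffer="uzb" (len 3), cursors c1@3 c2@3, authorship ...
After op 3 (move_right): buffer="uzb" (len 3), cursors c1@3 c2@3, authorship ...

Answer: 3 3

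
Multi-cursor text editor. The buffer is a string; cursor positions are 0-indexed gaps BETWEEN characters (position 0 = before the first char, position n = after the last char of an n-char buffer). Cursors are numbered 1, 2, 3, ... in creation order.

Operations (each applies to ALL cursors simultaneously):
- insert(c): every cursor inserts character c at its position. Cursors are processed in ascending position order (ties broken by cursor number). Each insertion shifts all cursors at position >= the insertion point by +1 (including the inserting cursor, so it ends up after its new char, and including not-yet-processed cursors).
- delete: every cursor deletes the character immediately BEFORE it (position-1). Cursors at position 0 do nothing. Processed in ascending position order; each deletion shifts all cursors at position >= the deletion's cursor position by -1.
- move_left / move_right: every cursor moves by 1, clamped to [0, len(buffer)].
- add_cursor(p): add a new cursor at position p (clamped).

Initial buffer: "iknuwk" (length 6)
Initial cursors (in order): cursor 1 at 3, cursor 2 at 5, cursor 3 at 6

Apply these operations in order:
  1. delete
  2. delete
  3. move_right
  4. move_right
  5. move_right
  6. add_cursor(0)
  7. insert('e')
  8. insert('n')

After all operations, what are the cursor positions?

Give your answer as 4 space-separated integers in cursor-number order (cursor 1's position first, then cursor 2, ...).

Answer: 8 8 8 8

Derivation:
After op 1 (delete): buffer="iku" (len 3), cursors c1@2 c2@3 c3@3, authorship ...
After op 2 (delete): buffer="" (len 0), cursors c1@0 c2@0 c3@0, authorship 
After op 3 (move_right): buffer="" (len 0), cursors c1@0 c2@0 c3@0, authorship 
After op 4 (move_right): buffer="" (len 0), cursors c1@0 c2@0 c3@0, authorship 
After op 5 (move_right): buffer="" (len 0), cursors c1@0 c2@0 c3@0, authorship 
After op 6 (add_cursor(0)): buffer="" (len 0), cursors c1@0 c2@0 c3@0 c4@0, authorship 
After op 7 (insert('e')): buffer="eeee" (len 4), cursors c1@4 c2@4 c3@4 c4@4, authorship 1234
After op 8 (insert('n')): buffer="eeeennnn" (len 8), cursors c1@8 c2@8 c3@8 c4@8, authorship 12341234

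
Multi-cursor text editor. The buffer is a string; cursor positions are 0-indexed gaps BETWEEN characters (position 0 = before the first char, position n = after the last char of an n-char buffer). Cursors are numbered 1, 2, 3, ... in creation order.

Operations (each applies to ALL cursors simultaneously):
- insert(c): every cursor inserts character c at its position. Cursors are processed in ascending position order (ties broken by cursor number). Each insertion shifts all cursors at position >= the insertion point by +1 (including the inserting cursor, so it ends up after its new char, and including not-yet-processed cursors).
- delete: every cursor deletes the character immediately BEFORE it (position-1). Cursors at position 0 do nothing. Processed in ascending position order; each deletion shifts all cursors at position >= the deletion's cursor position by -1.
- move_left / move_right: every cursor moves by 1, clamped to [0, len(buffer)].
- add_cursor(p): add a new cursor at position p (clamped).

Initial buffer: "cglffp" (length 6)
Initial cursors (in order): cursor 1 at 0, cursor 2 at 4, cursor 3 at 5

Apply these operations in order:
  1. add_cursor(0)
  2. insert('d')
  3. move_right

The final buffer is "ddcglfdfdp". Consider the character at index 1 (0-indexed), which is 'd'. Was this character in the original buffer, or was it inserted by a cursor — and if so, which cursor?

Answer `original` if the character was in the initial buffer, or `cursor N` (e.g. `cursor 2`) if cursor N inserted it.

After op 1 (add_cursor(0)): buffer="cglffp" (len 6), cursors c1@0 c4@0 c2@4 c3@5, authorship ......
After op 2 (insert('d')): buffer="ddcglfdfdp" (len 10), cursors c1@2 c4@2 c2@7 c3@9, authorship 14....2.3.
After op 3 (move_right): buffer="ddcglfdfdp" (len 10), cursors c1@3 c4@3 c2@8 c3@10, authorship 14....2.3.
Authorship (.=original, N=cursor N): 1 4 . . . . 2 . 3 .
Index 1: author = 4

Answer: cursor 4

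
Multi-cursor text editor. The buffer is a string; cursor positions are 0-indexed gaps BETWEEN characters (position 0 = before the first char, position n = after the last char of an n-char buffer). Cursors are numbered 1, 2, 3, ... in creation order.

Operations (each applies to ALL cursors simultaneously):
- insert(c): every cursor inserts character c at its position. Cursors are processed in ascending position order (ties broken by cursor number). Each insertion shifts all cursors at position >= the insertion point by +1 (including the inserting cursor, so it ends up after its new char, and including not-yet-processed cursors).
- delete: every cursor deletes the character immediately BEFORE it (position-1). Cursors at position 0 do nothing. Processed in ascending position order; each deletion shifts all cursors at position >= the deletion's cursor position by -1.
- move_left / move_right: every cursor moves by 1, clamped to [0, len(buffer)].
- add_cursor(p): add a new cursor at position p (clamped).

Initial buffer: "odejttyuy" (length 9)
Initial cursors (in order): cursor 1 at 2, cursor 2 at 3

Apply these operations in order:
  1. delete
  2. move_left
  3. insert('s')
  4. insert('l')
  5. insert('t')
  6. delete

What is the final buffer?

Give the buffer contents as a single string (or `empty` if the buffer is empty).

Answer: ssllojttyuy

Derivation:
After op 1 (delete): buffer="ojttyuy" (len 7), cursors c1@1 c2@1, authorship .......
After op 2 (move_left): buffer="ojttyuy" (len 7), cursors c1@0 c2@0, authorship .......
After op 3 (insert('s')): buffer="ssojttyuy" (len 9), cursors c1@2 c2@2, authorship 12.......
After op 4 (insert('l')): buffer="ssllojttyuy" (len 11), cursors c1@4 c2@4, authorship 1212.......
After op 5 (insert('t')): buffer="ssllttojttyuy" (len 13), cursors c1@6 c2@6, authorship 121212.......
After op 6 (delete): buffer="ssllojttyuy" (len 11), cursors c1@4 c2@4, authorship 1212.......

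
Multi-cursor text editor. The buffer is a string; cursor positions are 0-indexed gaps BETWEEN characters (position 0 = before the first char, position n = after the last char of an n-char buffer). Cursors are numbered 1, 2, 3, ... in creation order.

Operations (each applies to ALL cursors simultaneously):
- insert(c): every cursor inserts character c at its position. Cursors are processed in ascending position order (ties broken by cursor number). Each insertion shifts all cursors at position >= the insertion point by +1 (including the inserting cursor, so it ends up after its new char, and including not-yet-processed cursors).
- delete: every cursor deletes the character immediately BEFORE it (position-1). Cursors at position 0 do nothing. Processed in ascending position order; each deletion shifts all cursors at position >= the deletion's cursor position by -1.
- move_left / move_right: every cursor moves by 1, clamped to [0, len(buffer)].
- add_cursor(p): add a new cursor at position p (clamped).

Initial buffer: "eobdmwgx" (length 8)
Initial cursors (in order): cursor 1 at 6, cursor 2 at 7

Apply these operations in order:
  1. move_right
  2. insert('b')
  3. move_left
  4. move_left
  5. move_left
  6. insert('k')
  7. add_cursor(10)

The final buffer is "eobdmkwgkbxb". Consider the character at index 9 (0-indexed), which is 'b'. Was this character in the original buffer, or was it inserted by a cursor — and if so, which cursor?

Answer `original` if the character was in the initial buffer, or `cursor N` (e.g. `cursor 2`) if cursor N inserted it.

After op 1 (move_right): buffer="eobdmwgx" (len 8), cursors c1@7 c2@8, authorship ........
After op 2 (insert('b')): buffer="eobdmwgbxb" (len 10), cursors c1@8 c2@10, authorship .......1.2
After op 3 (move_left): buffer="eobdmwgbxb" (len 10), cursors c1@7 c2@9, authorship .......1.2
After op 4 (move_left): buffer="eobdmwgbxb" (len 10), cursors c1@6 c2@8, authorship .......1.2
After op 5 (move_left): buffer="eobdmwgbxb" (len 10), cursors c1@5 c2@7, authorship .......1.2
After op 6 (insert('k')): buffer="eobdmkwgkbxb" (len 12), cursors c1@6 c2@9, authorship .....1..21.2
After op 7 (add_cursor(10)): buffer="eobdmkwgkbxb" (len 12), cursors c1@6 c2@9 c3@10, authorship .....1..21.2
Authorship (.=original, N=cursor N): . . . . . 1 . . 2 1 . 2
Index 9: author = 1

Answer: cursor 1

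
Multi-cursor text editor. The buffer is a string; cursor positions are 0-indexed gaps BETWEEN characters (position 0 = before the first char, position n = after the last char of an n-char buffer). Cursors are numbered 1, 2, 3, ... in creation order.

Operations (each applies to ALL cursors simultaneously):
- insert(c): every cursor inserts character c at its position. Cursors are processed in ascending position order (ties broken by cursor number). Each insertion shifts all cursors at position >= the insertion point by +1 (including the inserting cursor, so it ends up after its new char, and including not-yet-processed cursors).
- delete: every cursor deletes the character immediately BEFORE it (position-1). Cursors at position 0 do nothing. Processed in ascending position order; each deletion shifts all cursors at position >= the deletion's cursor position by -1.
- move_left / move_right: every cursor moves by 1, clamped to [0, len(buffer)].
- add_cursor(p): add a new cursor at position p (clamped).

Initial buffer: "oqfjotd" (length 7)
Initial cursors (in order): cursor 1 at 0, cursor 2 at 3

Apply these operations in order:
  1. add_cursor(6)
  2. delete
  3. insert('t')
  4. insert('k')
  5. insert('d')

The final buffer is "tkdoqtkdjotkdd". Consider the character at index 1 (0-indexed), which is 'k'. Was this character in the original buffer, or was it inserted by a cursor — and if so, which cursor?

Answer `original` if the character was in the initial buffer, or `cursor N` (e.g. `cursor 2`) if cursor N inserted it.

Answer: cursor 1

Derivation:
After op 1 (add_cursor(6)): buffer="oqfjotd" (len 7), cursors c1@0 c2@3 c3@6, authorship .......
After op 2 (delete): buffer="oqjod" (len 5), cursors c1@0 c2@2 c3@4, authorship .....
After op 3 (insert('t')): buffer="toqtjotd" (len 8), cursors c1@1 c2@4 c3@7, authorship 1..2..3.
After op 4 (insert('k')): buffer="tkoqtkjotkd" (len 11), cursors c1@2 c2@6 c3@10, authorship 11..22..33.
After op 5 (insert('d')): buffer="tkdoqtkdjotkdd" (len 14), cursors c1@3 c2@8 c3@13, authorship 111..222..333.
Authorship (.=original, N=cursor N): 1 1 1 . . 2 2 2 . . 3 3 3 .
Index 1: author = 1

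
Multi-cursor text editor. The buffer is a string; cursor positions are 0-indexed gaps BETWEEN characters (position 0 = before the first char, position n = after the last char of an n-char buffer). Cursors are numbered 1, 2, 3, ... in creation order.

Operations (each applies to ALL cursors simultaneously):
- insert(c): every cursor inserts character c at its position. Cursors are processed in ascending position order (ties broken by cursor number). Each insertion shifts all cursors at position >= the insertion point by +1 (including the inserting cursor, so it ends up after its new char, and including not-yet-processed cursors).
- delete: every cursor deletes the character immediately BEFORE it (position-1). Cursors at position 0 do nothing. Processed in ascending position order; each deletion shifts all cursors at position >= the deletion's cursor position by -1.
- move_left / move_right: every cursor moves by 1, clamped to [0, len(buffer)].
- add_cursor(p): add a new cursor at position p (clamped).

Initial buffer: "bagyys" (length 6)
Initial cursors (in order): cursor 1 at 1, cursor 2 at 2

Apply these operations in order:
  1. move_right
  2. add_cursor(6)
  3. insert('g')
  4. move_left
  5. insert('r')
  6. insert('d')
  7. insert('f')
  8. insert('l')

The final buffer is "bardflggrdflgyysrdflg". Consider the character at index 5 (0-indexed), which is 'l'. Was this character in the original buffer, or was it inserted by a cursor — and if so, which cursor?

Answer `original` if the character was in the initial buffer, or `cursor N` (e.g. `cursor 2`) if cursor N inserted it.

After op 1 (move_right): buffer="bagyys" (len 6), cursors c1@2 c2@3, authorship ......
After op 2 (add_cursor(6)): buffer="bagyys" (len 6), cursors c1@2 c2@3 c3@6, authorship ......
After op 3 (insert('g')): buffer="bagggyysg" (len 9), cursors c1@3 c2@5 c3@9, authorship ..1.2...3
After op 4 (move_left): buffer="bagggyysg" (len 9), cursors c1@2 c2@4 c3@8, authorship ..1.2...3
After op 5 (insert('r')): buffer="barggrgyysrg" (len 12), cursors c1@3 c2@6 c3@11, authorship ..11.22...33
After op 6 (insert('d')): buffer="bardggrdgyysrdg" (len 15), cursors c1@4 c2@8 c3@14, authorship ..111.222...333
After op 7 (insert('f')): buffer="bardfggrdfgyysrdfg" (len 18), cursors c1@5 c2@10 c3@17, authorship ..1111.2222...3333
After op 8 (insert('l')): buffer="bardflggrdflgyysrdflg" (len 21), cursors c1@6 c2@12 c3@20, authorship ..11111.22222...33333
Authorship (.=original, N=cursor N): . . 1 1 1 1 1 . 2 2 2 2 2 . . . 3 3 3 3 3
Index 5: author = 1

Answer: cursor 1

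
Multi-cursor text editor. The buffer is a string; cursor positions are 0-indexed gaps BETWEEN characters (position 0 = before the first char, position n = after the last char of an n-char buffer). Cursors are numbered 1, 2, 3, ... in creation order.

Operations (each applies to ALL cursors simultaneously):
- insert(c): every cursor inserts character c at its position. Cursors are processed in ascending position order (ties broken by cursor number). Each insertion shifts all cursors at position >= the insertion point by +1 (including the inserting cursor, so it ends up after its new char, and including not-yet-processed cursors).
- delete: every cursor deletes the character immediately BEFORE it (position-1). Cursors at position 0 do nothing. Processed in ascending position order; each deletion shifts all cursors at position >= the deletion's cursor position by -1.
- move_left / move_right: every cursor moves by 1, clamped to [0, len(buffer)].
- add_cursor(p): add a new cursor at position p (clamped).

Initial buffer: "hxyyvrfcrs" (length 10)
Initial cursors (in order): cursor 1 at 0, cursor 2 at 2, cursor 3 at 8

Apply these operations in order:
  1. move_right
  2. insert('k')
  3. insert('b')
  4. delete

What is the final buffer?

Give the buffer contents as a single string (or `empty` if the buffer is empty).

Answer: hkxykyvrfcrks

Derivation:
After op 1 (move_right): buffer="hxyyvrfcrs" (len 10), cursors c1@1 c2@3 c3@9, authorship ..........
After op 2 (insert('k')): buffer="hkxykyvrfcrks" (len 13), cursors c1@2 c2@5 c3@12, authorship .1..2......3.
After op 3 (insert('b')): buffer="hkbxykbyvrfcrkbs" (len 16), cursors c1@3 c2@7 c3@15, authorship .11..22......33.
After op 4 (delete): buffer="hkxykyvrfcrks" (len 13), cursors c1@2 c2@5 c3@12, authorship .1..2......3.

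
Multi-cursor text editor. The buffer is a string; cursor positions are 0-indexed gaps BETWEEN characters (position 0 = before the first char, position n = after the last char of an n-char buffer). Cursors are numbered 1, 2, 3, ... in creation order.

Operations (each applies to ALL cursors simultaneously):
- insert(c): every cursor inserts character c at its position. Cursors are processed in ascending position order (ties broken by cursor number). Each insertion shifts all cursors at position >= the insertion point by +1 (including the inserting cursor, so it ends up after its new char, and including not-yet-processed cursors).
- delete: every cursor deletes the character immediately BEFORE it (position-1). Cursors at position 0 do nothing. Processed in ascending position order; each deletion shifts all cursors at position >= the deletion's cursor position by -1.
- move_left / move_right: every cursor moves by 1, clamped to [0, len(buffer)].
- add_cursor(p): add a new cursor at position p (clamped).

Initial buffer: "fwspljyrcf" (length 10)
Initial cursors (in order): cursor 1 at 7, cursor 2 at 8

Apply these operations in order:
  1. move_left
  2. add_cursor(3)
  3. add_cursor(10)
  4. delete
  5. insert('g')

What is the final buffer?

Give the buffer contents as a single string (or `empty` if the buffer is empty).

After op 1 (move_left): buffer="fwspljyrcf" (len 10), cursors c1@6 c2@7, authorship ..........
After op 2 (add_cursor(3)): buffer="fwspljyrcf" (len 10), cursors c3@3 c1@6 c2@7, authorship ..........
After op 3 (add_cursor(10)): buffer="fwspljyrcf" (len 10), cursors c3@3 c1@6 c2@7 c4@10, authorship ..........
After op 4 (delete): buffer="fwplrc" (len 6), cursors c3@2 c1@4 c2@4 c4@6, authorship ......
After op 5 (insert('g')): buffer="fwgplggrcg" (len 10), cursors c3@3 c1@7 c2@7 c4@10, authorship ..3..12..4

Answer: fwgplggrcg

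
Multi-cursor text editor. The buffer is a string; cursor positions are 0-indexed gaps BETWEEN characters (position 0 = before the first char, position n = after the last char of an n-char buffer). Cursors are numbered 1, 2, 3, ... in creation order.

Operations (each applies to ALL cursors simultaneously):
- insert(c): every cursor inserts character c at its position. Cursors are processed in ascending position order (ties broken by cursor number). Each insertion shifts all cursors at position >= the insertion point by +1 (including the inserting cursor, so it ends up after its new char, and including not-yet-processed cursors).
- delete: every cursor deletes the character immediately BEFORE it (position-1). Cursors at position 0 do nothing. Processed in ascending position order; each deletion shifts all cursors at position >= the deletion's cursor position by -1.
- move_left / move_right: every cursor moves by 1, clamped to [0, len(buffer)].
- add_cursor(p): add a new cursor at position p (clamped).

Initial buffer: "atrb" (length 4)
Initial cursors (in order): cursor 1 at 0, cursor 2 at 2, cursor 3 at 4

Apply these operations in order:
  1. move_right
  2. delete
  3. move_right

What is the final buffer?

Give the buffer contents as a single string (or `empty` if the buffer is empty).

Answer: t

Derivation:
After op 1 (move_right): buffer="atrb" (len 4), cursors c1@1 c2@3 c3@4, authorship ....
After op 2 (delete): buffer="t" (len 1), cursors c1@0 c2@1 c3@1, authorship .
After op 3 (move_right): buffer="t" (len 1), cursors c1@1 c2@1 c3@1, authorship .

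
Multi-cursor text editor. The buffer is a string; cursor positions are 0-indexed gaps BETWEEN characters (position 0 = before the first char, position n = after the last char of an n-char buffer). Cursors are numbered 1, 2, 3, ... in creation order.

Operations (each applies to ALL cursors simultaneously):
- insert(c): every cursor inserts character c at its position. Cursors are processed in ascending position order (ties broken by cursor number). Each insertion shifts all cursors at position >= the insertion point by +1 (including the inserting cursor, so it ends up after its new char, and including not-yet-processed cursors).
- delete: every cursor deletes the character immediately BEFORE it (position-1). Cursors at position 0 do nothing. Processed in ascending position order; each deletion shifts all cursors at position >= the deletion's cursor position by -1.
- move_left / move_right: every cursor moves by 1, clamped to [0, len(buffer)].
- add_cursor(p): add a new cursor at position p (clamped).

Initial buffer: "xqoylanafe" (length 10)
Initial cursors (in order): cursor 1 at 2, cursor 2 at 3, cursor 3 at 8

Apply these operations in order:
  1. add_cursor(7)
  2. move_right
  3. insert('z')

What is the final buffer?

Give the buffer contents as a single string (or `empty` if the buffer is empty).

After op 1 (add_cursor(7)): buffer="xqoylanafe" (len 10), cursors c1@2 c2@3 c4@7 c3@8, authorship ..........
After op 2 (move_right): buffer="xqoylanafe" (len 10), cursors c1@3 c2@4 c4@8 c3@9, authorship ..........
After op 3 (insert('z')): buffer="xqozyzlanazfze" (len 14), cursors c1@4 c2@6 c4@11 c3@13, authorship ...1.2....4.3.

Answer: xqozyzlanazfze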